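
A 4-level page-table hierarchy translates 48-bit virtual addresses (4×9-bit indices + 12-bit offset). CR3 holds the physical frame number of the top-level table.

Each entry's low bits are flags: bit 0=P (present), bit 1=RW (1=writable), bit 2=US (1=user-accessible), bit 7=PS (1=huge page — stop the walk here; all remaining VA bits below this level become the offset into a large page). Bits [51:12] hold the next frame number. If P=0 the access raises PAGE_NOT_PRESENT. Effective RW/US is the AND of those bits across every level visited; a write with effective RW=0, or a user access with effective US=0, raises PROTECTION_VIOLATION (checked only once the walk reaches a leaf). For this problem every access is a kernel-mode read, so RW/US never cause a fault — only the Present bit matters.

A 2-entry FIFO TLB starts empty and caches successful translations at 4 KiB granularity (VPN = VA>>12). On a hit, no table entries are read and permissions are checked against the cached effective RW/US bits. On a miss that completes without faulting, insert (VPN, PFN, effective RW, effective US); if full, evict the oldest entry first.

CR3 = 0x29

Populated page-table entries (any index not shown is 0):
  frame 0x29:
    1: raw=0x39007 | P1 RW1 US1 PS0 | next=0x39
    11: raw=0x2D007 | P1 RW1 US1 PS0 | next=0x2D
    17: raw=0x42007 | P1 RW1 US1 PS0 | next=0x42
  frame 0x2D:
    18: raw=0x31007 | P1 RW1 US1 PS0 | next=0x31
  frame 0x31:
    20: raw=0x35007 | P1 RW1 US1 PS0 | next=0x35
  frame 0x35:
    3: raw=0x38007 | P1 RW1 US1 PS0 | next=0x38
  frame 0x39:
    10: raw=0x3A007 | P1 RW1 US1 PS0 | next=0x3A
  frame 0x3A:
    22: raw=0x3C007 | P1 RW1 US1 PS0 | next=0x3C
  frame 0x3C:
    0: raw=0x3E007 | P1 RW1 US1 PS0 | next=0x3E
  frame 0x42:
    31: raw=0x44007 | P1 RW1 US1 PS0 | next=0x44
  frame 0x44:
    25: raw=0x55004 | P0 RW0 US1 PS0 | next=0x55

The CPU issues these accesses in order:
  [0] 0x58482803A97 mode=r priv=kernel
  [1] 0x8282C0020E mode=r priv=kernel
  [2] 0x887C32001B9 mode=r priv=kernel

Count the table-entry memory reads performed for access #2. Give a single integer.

Per-access translation:
#0 VA=0x58482803A97 (r,kernel):
  L0: frame=0x29 idx=11 entry=0x2D007 [P=1 RW=1 US=1 PS=0]
  L1: frame=0x2D idx=18 entry=0x31007 [P=1 RW=1 US=1 PS=0]
  L2: frame=0x31 idx=20 entry=0x35007 [P=1 RW=1 US=1 PS=0]
  L3: frame=0x35 idx=3 entry=0x38007 [P=1 RW=1 US=1 PS=0]
  → PA=0x38A97  (4 entries read)
#1 VA=0x8282C0020E (r,kernel):
  L0: frame=0x29 idx=1 entry=0x39007 [P=1 RW=1 US=1 PS=0]
  L1: frame=0x39 idx=10 entry=0x3A007 [P=1 RW=1 US=1 PS=0]
  L2: frame=0x3A idx=22 entry=0x3C007 [P=1 RW=1 US=1 PS=0]
  L3: frame=0x3C idx=0 entry=0x3E007 [P=1 RW=1 US=1 PS=0]
  → PA=0x3E20E  (4 entries read)
#2 VA=0x887C32001B9 (r,kernel):
  L0: frame=0x29 idx=17 entry=0x42007 [P=1 RW=1 US=1 PS=0]
  L1: frame=0x42 idx=31 entry=0x44007 [P=1 RW=1 US=1 PS=0]
  L2: frame=0x44 idx=25 entry=0x55004 [P=0 RW=0 US=1 PS=0]
  ⇒ fault: PAGE_NOT_PRESENT  — 3 lookups

Entries read for #2: 3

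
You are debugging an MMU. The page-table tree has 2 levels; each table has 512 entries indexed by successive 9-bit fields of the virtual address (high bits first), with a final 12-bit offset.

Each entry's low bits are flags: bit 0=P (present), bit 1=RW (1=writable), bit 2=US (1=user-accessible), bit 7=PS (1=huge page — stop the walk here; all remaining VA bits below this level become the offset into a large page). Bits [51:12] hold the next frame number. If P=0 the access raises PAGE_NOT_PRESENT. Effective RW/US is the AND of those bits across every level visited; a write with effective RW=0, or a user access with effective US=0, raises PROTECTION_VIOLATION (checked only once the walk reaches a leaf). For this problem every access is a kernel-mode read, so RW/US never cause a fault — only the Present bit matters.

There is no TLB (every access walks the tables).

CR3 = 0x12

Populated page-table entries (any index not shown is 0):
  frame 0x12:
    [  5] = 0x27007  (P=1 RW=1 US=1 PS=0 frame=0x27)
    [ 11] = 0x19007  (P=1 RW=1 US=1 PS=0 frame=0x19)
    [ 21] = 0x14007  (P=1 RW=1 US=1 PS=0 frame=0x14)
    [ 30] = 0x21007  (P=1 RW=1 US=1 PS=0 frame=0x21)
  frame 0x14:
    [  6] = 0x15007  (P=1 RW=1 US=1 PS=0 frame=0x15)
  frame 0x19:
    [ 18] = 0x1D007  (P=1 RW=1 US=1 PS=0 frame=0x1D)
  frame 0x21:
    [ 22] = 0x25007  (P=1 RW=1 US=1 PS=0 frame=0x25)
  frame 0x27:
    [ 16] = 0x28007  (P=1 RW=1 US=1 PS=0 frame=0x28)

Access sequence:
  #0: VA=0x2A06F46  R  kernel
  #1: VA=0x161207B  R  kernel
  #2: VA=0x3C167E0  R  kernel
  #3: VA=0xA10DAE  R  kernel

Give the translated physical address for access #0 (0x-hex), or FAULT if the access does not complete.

Per-access translation:
#0 VA=0x2A06F46 (r,kernel):
  L0 @0x12[21] → 0x14007  P=1,RW=1,US=1,PS=0
  L1 @0x14[6] → 0x15007  P=1,RW=1,US=1,PS=0
  ✓ 0x15F46  — 2 lookups
#1 VA=0x161207B (r,kernel):
  L0 @0x12[11] → 0x19007  P=1,RW=1,US=1,PS=0
  L1 @0x19[18] → 0x1D007  P=1,RW=1,US=1,PS=0
  ✓ 0x1D07B  — 2 lookups
#2 VA=0x3C167E0 (r,kernel):
  L0 @0x12[30] → 0x21007  P=1,RW=1,US=1,PS=0
  L1 @0x21[22] → 0x25007  P=1,RW=1,US=1,PS=0
  ✓ 0x257E0  — 2 lookups
#3 VA=0xA10DAE (r,kernel):
  L0 @0x12[5] → 0x27007  P=1,RW=1,US=1,PS=0
  L1 @0x27[16] → 0x28007  P=1,RW=1,US=1,PS=0
  ✓ 0x28DAE  — 2 lookups

Access #0 PA: 0x15F46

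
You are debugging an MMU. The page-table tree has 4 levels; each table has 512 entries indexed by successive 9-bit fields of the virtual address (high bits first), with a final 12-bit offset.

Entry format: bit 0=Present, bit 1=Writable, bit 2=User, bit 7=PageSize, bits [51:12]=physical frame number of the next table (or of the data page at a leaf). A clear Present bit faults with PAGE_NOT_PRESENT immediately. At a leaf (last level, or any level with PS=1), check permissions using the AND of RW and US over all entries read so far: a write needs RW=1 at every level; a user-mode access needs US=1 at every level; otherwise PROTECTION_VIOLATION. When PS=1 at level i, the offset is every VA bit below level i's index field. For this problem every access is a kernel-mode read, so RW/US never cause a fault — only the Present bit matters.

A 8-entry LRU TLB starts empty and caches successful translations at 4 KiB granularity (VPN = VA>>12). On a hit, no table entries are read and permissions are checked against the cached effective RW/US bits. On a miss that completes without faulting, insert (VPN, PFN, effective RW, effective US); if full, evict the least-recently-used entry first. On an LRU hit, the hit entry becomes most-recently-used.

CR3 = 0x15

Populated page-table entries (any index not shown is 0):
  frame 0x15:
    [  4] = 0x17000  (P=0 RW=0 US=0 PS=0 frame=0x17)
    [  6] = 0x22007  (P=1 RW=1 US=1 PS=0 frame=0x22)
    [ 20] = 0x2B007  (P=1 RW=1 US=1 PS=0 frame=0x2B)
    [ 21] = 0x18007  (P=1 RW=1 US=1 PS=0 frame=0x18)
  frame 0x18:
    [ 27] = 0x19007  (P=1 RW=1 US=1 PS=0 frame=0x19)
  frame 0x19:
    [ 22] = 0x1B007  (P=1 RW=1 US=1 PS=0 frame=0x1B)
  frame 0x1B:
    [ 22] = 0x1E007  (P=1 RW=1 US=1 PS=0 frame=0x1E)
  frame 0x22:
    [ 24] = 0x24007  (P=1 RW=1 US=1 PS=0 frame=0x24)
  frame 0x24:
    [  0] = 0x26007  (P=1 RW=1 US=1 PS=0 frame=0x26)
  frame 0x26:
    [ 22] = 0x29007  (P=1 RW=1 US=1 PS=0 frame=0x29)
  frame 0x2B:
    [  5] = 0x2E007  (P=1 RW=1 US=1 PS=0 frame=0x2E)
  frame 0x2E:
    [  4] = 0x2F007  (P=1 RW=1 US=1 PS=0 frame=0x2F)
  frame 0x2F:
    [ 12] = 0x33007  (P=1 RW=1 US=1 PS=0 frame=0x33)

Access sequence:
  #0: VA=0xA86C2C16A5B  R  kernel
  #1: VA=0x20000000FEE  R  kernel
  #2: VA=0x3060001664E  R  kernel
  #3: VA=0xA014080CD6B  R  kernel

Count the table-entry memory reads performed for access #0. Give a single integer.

Trace:
#0 VA=0xA86C2C16A5B (r,kernel):
  L0 @0x15[21] → 0x18007  P=1,RW=1,US=1,PS=0
  L1 @0x18[27] → 0x19007  P=1,RW=1,US=1,PS=0
  L2 @0x19[22] → 0x1B007  P=1,RW=1,US=1,PS=0
  L3 @0x1B[22] → 0x1E007  P=1,RW=1,US=1,PS=0
  ✓ 0x1EA5B  — 4 lookups
#1 VA=0x20000000FEE (r,kernel):
  L0 @0x15[4] → 0x17000  P=0,RW=0,US=0,PS=0
  ✗ PAGE_NOT_PRESENT  [1 reads]
#2 VA=0x3060001664E (r,kernel):
  L0 @0x15[6] → 0x22007  P=1,RW=1,US=1,PS=0
  L1 @0x22[24] → 0x24007  P=1,RW=1,US=1,PS=0
  L2 @0x24[0] → 0x26007  P=1,RW=1,US=1,PS=0
  L3 @0x26[22] → 0x29007  P=1,RW=1,US=1,PS=0
  ✓ 0x2964E  — 4 lookups
#3 VA=0xA014080CD6B (r,kernel):
  L0 @0x15[20] → 0x2B007  P=1,RW=1,US=1,PS=0
  L1 @0x2B[5] → 0x2E007  P=1,RW=1,US=1,PS=0
  L2 @0x2E[4] → 0x2F007  P=1,RW=1,US=1,PS=0
  L3 @0x2F[12] → 0x33007  P=1,RW=1,US=1,PS=0
  ✓ 0x33D6B  — 4 lookups

Entries read for #0: 4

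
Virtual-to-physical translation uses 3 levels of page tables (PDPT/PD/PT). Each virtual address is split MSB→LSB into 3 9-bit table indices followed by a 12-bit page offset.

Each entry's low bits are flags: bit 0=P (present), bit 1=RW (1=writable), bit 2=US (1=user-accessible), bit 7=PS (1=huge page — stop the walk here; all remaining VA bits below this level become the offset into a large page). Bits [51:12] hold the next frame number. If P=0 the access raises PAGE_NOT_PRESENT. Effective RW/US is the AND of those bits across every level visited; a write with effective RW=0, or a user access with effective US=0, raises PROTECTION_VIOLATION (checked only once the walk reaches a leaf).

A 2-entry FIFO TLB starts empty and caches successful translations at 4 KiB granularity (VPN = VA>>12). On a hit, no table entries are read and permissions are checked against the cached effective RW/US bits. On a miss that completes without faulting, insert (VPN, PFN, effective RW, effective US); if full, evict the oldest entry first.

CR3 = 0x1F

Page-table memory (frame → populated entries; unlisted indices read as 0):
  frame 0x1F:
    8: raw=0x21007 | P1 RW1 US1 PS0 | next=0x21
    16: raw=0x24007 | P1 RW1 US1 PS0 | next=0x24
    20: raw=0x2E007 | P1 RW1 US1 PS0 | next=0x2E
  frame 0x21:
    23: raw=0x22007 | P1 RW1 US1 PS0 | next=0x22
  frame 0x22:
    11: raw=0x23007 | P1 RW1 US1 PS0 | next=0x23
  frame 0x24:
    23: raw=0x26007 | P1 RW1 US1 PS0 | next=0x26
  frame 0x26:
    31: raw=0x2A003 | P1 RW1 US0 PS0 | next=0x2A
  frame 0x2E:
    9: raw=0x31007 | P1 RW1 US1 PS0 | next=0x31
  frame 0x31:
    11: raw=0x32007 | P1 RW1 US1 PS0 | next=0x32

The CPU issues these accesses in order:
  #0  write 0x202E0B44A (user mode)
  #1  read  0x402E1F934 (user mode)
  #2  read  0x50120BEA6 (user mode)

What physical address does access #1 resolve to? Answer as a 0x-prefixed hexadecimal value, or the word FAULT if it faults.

Trace:
#0 VA=0x202E0B44A (w,user):
  L0: frame=0x1F idx=8 entry=0x21007 [P=1 RW=1 US=1 PS=0]
  L1: frame=0x21 idx=23 entry=0x22007 [P=1 RW=1 US=1 PS=0]
  L2: frame=0x22 idx=11 entry=0x23007 [P=1 RW=1 US=1 PS=0]
  ⇒ phys 0x2344A  [3 reads]
#1 VA=0x402E1F934 (r,user):
  L0: frame=0x1F idx=16 entry=0x24007 [P=1 RW=1 US=1 PS=0]
  L1: frame=0x24 idx=23 entry=0x26007 [P=1 RW=1 US=1 PS=0]
  L2: frame=0x26 idx=31 entry=0x2A003 [P=1 RW=1 US=0 PS=0]
  ✗ PROTECTION_VIOLATION  [3 reads]
#2 VA=0x50120BEA6 (r,user):
  L0: frame=0x1F idx=20 entry=0x2E007 [P=1 RW=1 US=1 PS=0]
  L1: frame=0x2E idx=9 entry=0x31007 [P=1 RW=1 US=1 PS=0]
  L2: frame=0x31 idx=11 entry=0x32007 [P=1 RW=1 US=1 PS=0]
  ⇒ phys 0x32EA6  [3 reads]

Access #1 PA: FAULT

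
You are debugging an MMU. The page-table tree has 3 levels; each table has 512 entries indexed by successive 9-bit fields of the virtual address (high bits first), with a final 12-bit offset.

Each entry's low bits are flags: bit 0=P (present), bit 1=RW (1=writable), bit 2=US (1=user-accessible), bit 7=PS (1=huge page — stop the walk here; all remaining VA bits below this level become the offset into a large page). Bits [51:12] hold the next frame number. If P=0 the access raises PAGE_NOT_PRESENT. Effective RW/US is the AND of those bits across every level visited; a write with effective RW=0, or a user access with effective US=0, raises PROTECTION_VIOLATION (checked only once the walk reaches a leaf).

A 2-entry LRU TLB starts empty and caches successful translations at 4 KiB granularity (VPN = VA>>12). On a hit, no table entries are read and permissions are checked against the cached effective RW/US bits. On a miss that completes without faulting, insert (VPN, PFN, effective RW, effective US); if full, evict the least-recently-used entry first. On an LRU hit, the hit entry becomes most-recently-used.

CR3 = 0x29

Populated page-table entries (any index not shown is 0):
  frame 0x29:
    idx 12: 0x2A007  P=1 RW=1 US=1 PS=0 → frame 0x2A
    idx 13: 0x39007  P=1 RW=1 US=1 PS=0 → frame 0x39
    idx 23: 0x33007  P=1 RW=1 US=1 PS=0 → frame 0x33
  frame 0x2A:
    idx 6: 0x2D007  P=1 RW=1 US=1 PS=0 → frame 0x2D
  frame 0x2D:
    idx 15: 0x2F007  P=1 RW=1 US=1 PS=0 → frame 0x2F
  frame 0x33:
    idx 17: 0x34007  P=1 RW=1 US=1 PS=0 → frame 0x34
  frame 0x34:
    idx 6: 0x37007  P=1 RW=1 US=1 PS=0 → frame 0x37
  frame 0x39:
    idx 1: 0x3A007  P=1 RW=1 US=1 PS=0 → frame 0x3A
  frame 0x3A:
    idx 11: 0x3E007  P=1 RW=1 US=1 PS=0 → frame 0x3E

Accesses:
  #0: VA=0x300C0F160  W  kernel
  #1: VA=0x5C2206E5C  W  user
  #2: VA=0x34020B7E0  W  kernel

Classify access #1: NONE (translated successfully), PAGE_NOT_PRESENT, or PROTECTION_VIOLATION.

Per-access translation:
#0 VA=0x300C0F160 (w,kernel):
  L0: frame=0x29 idx=12 entry=0x2A007 [P=1 RW=1 US=1 PS=0]
  L1: frame=0x2A idx=6 entry=0x2D007 [P=1 RW=1 US=1 PS=0]
  L2: frame=0x2D idx=15 entry=0x2F007 [P=1 RW=1 US=1 PS=0]
  ⇒ phys 0x2F160  [3 reads]
#1 VA=0x5C2206E5C (w,user):
  L0: frame=0x29 idx=23 entry=0x33007 [P=1 RW=1 US=1 PS=0]
  L1: frame=0x33 idx=17 entry=0x34007 [P=1 RW=1 US=1 PS=0]
  L2: frame=0x34 idx=6 entry=0x37007 [P=1 RW=1 US=1 PS=0]
  ⇒ phys 0x37E5C  [3 reads]
#2 VA=0x34020B7E0 (w,kernel):
  L0: frame=0x29 idx=13 entry=0x39007 [P=1 RW=1 US=1 PS=0]
  L1: frame=0x39 idx=1 entry=0x3A007 [P=1 RW=1 US=1 PS=0]
  L2: frame=0x3A idx=11 entry=0x3E007 [P=1 RW=1 US=1 PS=0]
  ⇒ phys 0x3E7E0  [3 reads]

Access #1 fault: NONE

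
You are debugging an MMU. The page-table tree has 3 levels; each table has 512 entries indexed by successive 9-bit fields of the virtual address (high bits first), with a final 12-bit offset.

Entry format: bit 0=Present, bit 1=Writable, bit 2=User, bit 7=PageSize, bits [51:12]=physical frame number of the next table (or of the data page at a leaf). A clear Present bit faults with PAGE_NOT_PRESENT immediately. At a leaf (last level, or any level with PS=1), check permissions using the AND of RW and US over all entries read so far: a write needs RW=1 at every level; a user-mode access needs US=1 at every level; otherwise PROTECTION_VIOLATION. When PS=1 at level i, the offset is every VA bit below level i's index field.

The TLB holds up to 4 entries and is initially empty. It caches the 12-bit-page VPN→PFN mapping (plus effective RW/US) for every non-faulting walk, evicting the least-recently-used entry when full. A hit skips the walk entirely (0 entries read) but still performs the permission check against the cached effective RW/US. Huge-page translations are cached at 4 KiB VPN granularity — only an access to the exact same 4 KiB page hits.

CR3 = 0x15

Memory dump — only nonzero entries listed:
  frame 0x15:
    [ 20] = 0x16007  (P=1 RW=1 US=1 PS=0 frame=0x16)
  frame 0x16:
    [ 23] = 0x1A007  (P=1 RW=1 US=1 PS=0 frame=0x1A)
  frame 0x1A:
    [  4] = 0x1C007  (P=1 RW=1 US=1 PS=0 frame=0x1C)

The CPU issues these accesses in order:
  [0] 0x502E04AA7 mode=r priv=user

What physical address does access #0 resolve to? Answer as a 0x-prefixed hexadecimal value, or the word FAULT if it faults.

Trace:
#0 VA=0x502E04AA7 (r,user):
  L0 @0x15[20] → 0x16007  P=1,RW=1,US=1,PS=0
  L1 @0x16[23] → 0x1A007  P=1,RW=1,US=1,PS=0
  L2 @0x1A[4] → 0x1C007  P=1,RW=1,US=1,PS=0
  ⇒ phys 0x1CAA7  [3 reads]

Access #0 PA: 0x1CAA7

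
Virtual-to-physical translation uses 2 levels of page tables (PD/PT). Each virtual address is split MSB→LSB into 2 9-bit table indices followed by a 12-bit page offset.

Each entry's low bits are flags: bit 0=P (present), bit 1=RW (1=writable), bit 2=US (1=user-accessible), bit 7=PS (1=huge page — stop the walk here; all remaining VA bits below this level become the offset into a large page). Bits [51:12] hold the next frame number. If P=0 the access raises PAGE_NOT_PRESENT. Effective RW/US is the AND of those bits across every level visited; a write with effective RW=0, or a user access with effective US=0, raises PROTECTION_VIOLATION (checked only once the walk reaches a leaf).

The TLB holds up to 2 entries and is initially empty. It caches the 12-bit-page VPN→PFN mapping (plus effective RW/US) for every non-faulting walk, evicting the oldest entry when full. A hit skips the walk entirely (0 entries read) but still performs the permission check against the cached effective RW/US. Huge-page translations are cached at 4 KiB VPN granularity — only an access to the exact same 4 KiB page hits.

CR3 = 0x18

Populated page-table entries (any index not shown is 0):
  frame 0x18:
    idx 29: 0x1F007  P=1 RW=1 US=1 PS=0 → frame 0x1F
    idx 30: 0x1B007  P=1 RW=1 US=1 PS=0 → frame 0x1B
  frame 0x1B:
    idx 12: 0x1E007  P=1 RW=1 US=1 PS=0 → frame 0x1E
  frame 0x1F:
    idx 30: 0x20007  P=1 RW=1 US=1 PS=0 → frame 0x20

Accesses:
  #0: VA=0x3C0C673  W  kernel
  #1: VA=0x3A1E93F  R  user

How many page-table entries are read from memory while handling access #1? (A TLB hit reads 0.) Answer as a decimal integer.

Per-access translation:
#0 VA=0x3C0C673 (w,kernel):
  L0 @0x18[30] → 0x1B007  P=1,RW=1,US=1,PS=0
  L1 @0x1B[12] → 0x1E007  P=1,RW=1,US=1,PS=0
  ✓ 0x1E673  — 2 lookups
#1 VA=0x3A1E93F (r,user):
  L0 @0x18[29] → 0x1F007  P=1,RW=1,US=1,PS=0
  L1 @0x1F[30] → 0x20007  P=1,RW=1,US=1,PS=0
  ✓ 0x2093F  — 2 lookups

Entries read for #1: 2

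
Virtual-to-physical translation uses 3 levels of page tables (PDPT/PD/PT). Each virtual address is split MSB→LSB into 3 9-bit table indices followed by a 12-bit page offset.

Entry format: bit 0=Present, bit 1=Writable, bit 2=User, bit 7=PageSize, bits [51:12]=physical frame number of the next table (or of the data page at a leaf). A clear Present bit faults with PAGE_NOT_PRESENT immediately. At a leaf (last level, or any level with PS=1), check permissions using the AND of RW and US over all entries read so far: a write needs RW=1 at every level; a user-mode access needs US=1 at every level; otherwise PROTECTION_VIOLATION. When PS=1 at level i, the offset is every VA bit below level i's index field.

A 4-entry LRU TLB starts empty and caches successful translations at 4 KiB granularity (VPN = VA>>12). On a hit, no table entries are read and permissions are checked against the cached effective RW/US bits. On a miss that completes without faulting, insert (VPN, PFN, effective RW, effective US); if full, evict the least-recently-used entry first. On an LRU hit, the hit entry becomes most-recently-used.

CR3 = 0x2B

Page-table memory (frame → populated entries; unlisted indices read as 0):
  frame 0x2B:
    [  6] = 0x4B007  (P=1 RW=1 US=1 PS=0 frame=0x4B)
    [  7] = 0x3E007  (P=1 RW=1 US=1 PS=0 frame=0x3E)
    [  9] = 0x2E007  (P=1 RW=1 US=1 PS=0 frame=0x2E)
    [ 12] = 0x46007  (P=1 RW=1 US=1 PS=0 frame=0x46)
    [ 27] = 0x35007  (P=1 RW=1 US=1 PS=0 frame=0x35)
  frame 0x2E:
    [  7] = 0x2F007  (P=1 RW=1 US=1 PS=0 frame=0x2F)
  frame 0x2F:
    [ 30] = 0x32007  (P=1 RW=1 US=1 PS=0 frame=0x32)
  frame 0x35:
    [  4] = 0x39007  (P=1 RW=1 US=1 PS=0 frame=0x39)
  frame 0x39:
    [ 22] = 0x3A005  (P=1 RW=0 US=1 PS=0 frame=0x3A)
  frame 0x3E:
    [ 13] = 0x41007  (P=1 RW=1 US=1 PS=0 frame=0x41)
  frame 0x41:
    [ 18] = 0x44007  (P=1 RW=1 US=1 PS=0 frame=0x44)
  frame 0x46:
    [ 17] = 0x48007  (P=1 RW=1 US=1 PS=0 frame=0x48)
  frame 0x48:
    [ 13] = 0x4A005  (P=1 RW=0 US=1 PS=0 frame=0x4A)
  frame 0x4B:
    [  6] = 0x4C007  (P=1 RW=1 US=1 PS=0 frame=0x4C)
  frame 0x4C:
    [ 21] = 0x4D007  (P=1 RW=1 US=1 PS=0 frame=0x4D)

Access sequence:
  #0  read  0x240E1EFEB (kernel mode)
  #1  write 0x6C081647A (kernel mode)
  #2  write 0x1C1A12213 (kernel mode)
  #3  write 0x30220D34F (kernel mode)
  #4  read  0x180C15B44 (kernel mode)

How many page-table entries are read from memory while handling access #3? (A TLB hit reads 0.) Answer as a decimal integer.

Trace:
#0 VA=0x240E1EFEB (r,kernel):
  [0] read 0x2B idx=9: raw=0x2E007 flags P=1 W=1 U=1 S=0
  [1] read 0x2E idx=7: raw=0x2F007 flags P=1 W=1 U=1 S=0
  [2] read 0x2F idx=30: raw=0x32007 flags P=1 W=1 U=1 S=0
  → PA=0x32FEB  (3 entries read)
#1 VA=0x6C081647A (w,kernel):
  [0] read 0x2B idx=27: raw=0x35007 flags P=1 W=1 U=1 S=0
  [1] read 0x35 idx=4: raw=0x39007 flags P=1 W=1 U=1 S=0
  [2] read 0x39 idx=22: raw=0x3A005 flags P=1 W=0 U=1 S=0
  → PROTECTION_VIOLATION  (3 entries read)
#2 VA=0x1C1A12213 (w,kernel):
  [0] read 0x2B idx=7: raw=0x3E007 flags P=1 W=1 U=1 S=0
  [1] read 0x3E idx=13: raw=0x41007 flags P=1 W=1 U=1 S=0
  [2] read 0x41 idx=18: raw=0x44007 flags P=1 W=1 U=1 S=0
  → PA=0x44213  (3 entries read)
#3 VA=0x30220D34F (w,kernel):
  [0] read 0x2B idx=12: raw=0x46007 flags P=1 W=1 U=1 S=0
  [1] read 0x46 idx=17: raw=0x48007 flags P=1 W=1 U=1 S=0
  [2] read 0x48 idx=13: raw=0x4A005 flags P=1 W=0 U=1 S=0
  → PROTECTION_VIOLATION  (3 entries read)
#4 VA=0x180C15B44 (r,kernel):
  [0] read 0x2B idx=6: raw=0x4B007 flags P=1 W=1 U=1 S=0
  [1] read 0x4B idx=6: raw=0x4C007 flags P=1 W=1 U=1 S=0
  [2] read 0x4C idx=21: raw=0x4D007 flags P=1 W=1 U=1 S=0
  → PA=0x4DB44  (3 entries read)

Entries read for #3: 3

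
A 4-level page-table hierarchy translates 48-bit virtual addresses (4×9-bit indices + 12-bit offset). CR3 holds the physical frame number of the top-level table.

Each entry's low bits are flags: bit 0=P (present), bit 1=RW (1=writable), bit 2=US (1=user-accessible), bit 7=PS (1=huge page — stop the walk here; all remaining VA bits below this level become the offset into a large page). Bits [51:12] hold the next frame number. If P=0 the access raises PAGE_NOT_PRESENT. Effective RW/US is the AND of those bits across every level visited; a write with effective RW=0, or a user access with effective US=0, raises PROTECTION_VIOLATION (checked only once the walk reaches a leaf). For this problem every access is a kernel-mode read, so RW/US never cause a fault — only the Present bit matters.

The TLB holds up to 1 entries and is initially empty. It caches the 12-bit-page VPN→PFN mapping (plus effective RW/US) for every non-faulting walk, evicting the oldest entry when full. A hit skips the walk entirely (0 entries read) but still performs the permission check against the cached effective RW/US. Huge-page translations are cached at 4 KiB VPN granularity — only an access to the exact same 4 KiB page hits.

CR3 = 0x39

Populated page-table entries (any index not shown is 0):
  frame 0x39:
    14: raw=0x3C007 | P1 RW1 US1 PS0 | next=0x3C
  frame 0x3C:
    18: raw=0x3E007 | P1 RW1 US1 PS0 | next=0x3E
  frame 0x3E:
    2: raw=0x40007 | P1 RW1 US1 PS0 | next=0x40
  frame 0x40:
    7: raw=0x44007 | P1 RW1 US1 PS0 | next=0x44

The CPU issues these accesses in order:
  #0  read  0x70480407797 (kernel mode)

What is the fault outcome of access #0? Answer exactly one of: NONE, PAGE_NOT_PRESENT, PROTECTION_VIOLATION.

Walk each access:
#0 VA=0x70480407797 (r,kernel):
  L0: frame=0x39 idx=14 entry=0x3C007 [P=1 RW=1 US=1 PS=0]
  L1: frame=0x3C idx=18 entry=0x3E007 [P=1 RW=1 US=1 PS=0]
  L2: frame=0x3E idx=2 entry=0x40007 [P=1 RW=1 US=1 PS=0]
  L3: frame=0x40 idx=7 entry=0x44007 [P=1 RW=1 US=1 PS=0]
  ⇒ phys 0x44797  [4 reads]

Access #0 fault: NONE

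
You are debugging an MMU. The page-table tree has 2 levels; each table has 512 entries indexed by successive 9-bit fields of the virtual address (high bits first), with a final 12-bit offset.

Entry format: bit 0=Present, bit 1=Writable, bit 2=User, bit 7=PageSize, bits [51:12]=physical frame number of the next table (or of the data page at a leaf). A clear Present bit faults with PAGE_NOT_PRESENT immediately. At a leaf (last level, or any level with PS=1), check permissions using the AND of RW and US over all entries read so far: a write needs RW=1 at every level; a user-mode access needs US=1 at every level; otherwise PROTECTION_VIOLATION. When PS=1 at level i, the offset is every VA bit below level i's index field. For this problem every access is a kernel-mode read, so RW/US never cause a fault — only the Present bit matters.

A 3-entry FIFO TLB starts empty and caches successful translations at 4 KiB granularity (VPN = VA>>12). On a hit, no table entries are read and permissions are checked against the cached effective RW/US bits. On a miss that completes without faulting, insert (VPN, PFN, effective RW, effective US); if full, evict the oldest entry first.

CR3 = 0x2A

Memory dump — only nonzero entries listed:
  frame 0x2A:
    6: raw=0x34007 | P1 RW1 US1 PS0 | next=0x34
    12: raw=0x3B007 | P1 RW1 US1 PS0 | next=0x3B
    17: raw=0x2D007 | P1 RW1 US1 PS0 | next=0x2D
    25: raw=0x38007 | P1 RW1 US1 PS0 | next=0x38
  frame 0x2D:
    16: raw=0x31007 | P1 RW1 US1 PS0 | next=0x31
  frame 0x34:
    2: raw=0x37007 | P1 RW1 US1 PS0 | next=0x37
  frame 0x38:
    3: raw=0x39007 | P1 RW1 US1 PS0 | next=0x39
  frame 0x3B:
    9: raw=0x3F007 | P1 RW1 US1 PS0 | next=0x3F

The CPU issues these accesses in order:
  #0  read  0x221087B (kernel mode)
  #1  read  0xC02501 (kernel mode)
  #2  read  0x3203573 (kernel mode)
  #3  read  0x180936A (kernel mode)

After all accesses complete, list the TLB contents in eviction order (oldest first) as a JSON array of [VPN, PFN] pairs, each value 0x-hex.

Walk each access:
#0 VA=0x221087B (r,kernel):
  L0 @0x2A[17] → 0x2D007  P=1,RW=1,US=1,PS=0
  L1 @0x2D[16] → 0x31007  P=1,RW=1,US=1,PS=0
  ⇒ phys 0x3187B  [2 reads]
#1 VA=0xC02501 (r,kernel):
  L0 @0x2A[6] → 0x34007  P=1,RW=1,US=1,PS=0
  L1 @0x34[2] → 0x37007  P=1,RW=1,US=1,PS=0
  ⇒ phys 0x37501  [2 reads]
#2 VA=0x3203573 (r,kernel):
  L0 @0x2A[25] → 0x38007  P=1,RW=1,US=1,PS=0
  L1 @0x38[3] → 0x39007  P=1,RW=1,US=1,PS=0
  ⇒ phys 0x39573  [2 reads]
#3 VA=0x180936A (r,kernel):
  L0 @0x2A[12] → 0x3B007  P=1,RW=1,US=1,PS=0
  L1 @0x3B[9] → 0x3F007  P=1,RW=1,US=1,PS=0
  ⇒ phys 0x3F36A  [2 reads]

TLB: [["0xC02", "0x37"], ["0x3203", "0x39"], ["0x1809", "0x3F"]]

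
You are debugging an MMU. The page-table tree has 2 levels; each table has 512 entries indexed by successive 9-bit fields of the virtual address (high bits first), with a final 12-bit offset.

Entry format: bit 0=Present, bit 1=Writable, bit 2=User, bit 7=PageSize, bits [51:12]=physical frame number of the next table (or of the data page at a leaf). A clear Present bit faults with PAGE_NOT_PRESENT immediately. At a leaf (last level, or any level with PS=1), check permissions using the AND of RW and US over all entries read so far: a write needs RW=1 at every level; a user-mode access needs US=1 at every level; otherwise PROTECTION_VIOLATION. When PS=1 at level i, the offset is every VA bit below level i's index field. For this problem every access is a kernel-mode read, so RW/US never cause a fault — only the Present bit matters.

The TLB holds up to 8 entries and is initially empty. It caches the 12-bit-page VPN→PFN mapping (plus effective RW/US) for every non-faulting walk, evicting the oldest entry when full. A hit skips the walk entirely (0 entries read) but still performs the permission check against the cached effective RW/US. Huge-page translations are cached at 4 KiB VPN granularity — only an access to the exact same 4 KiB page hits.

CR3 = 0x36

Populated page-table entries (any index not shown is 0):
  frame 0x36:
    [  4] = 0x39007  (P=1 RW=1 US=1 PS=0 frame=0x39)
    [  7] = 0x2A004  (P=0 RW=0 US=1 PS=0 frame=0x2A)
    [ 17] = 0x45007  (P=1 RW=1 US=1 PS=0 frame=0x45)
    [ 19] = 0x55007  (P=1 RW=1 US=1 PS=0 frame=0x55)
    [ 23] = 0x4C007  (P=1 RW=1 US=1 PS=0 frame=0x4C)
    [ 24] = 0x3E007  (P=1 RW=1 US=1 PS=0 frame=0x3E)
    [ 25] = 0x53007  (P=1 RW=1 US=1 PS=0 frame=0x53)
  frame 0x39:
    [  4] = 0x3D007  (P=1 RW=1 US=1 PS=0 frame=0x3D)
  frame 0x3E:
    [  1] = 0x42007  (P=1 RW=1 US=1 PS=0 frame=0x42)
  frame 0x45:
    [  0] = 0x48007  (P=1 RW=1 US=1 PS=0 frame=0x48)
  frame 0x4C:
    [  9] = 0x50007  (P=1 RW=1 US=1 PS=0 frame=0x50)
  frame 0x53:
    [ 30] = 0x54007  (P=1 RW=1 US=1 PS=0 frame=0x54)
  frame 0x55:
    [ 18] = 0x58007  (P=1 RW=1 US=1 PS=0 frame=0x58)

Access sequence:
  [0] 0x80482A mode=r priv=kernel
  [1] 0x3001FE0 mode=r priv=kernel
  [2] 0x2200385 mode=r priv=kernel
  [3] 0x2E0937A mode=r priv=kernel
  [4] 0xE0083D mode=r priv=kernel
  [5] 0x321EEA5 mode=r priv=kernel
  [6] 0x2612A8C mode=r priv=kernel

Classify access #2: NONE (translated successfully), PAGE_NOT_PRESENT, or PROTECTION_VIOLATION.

Walk each access:
#0 VA=0x80482A (r,kernel):
  L0: frame=0x36 idx=4 entry=0x39007 [P=1 RW=1 US=1 PS=0]
  L1: frame=0x39 idx=4 entry=0x3D007 [P=1 RW=1 US=1 PS=0]
  ✓ 0x3D82A  — 2 lookups
#1 VA=0x3001FE0 (r,kernel):
  L0: frame=0x36 idx=24 entry=0x3E007 [P=1 RW=1 US=1 PS=0]
  L1: frame=0x3E idx=1 entry=0x42007 [P=1 RW=1 US=1 PS=0]
  ✓ 0x42FE0  — 2 lookups
#2 VA=0x2200385 (r,kernel):
  L0: frame=0x36 idx=17 entry=0x45007 [P=1 RW=1 US=1 PS=0]
  L1: frame=0x45 idx=0 entry=0x48007 [P=1 RW=1 US=1 PS=0]
  ✓ 0x48385  — 2 lookups
#3 VA=0x2E0937A (r,kernel):
  L0: frame=0x36 idx=23 entry=0x4C007 [P=1 RW=1 US=1 PS=0]
  L1: frame=0x4C idx=9 entry=0x50007 [P=1 RW=1 US=1 PS=0]
  ✓ 0x5037A  — 2 lookups
#4 VA=0xE0083D (r,kernel):
  L0: frame=0x36 idx=7 entry=0x2A004 [P=0 RW=0 US=1 PS=0]
  → PAGE_NOT_PRESENT  (1 entries read)
#5 VA=0x321EEA5 (r,kernel):
  L0: frame=0x36 idx=25 entry=0x53007 [P=1 RW=1 US=1 PS=0]
  L1: frame=0x53 idx=30 entry=0x54007 [P=1 RW=1 US=1 PS=0]
  ✓ 0x54EA5  — 2 lookups
#6 VA=0x2612A8C (r,kernel):
  L0: frame=0x36 idx=19 entry=0x55007 [P=1 RW=1 US=1 PS=0]
  L1: frame=0x55 idx=18 entry=0x58007 [P=1 RW=1 US=1 PS=0]
  ✓ 0x58A8C  — 2 lookups

Access #2 fault: NONE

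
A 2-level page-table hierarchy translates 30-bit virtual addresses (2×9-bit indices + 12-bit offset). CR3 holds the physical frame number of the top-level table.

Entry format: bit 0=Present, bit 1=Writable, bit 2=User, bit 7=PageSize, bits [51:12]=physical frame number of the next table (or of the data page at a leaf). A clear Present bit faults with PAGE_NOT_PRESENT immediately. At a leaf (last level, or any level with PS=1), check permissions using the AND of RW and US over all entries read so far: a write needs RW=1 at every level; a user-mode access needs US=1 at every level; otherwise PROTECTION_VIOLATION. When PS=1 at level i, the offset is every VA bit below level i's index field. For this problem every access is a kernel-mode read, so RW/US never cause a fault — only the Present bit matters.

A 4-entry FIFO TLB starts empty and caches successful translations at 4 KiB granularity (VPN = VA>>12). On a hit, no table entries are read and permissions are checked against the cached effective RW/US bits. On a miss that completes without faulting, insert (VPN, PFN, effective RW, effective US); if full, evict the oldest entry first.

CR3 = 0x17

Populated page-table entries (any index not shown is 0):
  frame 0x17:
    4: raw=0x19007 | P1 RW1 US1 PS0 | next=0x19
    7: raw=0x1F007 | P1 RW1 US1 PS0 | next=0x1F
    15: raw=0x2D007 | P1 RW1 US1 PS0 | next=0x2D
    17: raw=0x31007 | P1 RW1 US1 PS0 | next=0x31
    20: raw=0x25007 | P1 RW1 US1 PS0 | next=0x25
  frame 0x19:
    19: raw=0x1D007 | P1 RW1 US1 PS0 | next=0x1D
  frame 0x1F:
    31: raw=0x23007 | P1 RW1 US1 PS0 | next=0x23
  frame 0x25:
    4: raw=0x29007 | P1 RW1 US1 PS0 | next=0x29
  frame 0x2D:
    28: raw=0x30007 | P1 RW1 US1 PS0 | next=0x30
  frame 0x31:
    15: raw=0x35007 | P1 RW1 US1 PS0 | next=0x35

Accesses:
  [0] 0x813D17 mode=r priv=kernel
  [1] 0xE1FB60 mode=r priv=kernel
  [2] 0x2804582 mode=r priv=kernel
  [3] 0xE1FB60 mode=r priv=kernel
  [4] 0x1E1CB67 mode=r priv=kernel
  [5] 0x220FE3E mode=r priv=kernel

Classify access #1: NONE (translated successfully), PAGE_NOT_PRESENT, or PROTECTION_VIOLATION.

Per-access translation:
#0 VA=0x813D17 (r,kernel):
  L0: frame=0x17 idx=4 entry=0x19007 [P=1 RW=1 US=1 PS=0]
  L1: frame=0x19 idx=19 entry=0x1D007 [P=1 RW=1 US=1 PS=0]
  ✓ 0x1DD17  — 2 lookups
#1 VA=0xE1FB60 (r,kernel):
  L0: frame=0x17 idx=7 entry=0x1F007 [P=1 RW=1 US=1 PS=0]
  L1: frame=0x1F idx=31 entry=0x23007 [P=1 RW=1 US=1 PS=0]
  ✓ 0x23B60  — 2 lookups
#2 VA=0x2804582 (r,kernel):
  L0: frame=0x17 idx=20 entry=0x25007 [P=1 RW=1 US=1 PS=0]
  L1: frame=0x25 idx=4 entry=0x29007 [P=1 RW=1 US=1 PS=0]
  ✓ 0x29582  — 2 lookups
#3 VA=0xE1FB60 (r,kernel):
  TLB hit vpn=0xE1F → PA=0x23B60
#4 VA=0x1E1CB67 (r,kernel):
  L0: frame=0x17 idx=15 entry=0x2D007 [P=1 RW=1 US=1 PS=0]
  L1: frame=0x2D idx=28 entry=0x30007 [P=1 RW=1 US=1 PS=0]
  ✓ 0x30B67  — 2 lookups
#5 VA=0x220FE3E (r,kernel):
  L0: frame=0x17 idx=17 entry=0x31007 [P=1 RW=1 US=1 PS=0]
  L1: frame=0x31 idx=15 entry=0x35007 [P=1 RW=1 US=1 PS=0]
  ✓ 0x35E3E  — 2 lookups

Access #1 fault: NONE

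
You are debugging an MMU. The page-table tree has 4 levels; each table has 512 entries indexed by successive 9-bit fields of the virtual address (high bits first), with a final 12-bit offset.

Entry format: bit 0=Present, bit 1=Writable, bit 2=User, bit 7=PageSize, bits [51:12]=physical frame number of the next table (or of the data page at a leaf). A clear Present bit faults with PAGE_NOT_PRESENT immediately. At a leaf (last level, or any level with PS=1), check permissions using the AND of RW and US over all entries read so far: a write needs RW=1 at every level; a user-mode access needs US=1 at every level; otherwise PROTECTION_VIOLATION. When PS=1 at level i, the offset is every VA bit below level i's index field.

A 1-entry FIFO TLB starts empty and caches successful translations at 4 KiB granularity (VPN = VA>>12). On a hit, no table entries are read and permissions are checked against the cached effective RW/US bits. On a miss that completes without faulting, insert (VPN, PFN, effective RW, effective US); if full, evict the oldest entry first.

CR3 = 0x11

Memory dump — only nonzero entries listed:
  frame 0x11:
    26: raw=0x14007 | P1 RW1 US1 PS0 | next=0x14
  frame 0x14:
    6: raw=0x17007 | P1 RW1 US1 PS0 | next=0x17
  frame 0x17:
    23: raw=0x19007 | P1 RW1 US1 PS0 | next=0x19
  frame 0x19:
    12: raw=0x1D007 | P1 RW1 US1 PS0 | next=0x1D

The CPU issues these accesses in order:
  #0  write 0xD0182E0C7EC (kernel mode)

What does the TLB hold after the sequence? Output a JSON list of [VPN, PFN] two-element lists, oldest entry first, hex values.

Walk each access:
#0 VA=0xD0182E0C7EC (w,kernel):
  L0: frame=0x11 idx=26 entry=0x14007 [P=1 RW=1 US=1 PS=0]
  L1: frame=0x14 idx=6 entry=0x17007 [P=1 RW=1 US=1 PS=0]
  L2: frame=0x17 idx=23 entry=0x19007 [P=1 RW=1 US=1 PS=0]
  L3: frame=0x19 idx=12 entry=0x1D007 [P=1 RW=1 US=1 PS=0]
  → PA=0x1D7EC  (4 entries read)

TLB: [["0xD0182E0C", "0x1D"]]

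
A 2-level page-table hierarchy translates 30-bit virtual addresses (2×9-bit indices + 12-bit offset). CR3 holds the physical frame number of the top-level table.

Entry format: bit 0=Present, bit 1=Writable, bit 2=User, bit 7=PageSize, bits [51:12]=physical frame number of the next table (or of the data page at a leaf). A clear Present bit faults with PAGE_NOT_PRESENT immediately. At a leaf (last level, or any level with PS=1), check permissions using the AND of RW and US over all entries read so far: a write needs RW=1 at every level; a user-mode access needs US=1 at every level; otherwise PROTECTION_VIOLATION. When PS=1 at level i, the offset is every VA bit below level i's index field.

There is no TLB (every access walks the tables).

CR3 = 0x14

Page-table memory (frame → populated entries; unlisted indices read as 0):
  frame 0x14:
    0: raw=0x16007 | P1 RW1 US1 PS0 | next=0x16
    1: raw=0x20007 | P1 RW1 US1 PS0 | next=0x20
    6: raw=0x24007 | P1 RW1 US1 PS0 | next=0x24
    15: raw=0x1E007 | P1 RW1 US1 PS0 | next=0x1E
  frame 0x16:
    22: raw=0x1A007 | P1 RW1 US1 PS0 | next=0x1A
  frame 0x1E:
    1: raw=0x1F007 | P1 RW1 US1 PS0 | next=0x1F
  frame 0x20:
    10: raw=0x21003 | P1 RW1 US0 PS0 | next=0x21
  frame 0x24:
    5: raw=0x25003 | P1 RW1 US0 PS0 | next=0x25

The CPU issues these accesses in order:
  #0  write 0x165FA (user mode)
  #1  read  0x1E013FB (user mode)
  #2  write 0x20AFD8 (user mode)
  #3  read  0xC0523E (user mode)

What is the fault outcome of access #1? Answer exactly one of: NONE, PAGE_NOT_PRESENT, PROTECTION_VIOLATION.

Walk each access:
#0 VA=0x165FA (w,user):
  lvl0: tbl 0x14, slot 0 ⇒ 0x16007 (P1/RW1/US1/PS0)
  lvl1: tbl 0x16, slot 22 ⇒ 0x1A007 (P1/RW1/US1/PS0)
  ✓ 0x1A5FA  — 2 lookups
#1 VA=0x1E013FB (r,user):
  lvl0: tbl 0x14, slot 15 ⇒ 0x1E007 (P1/RW1/US1/PS0)
  lvl1: tbl 0x1E, slot 1 ⇒ 0x1F007 (P1/RW1/US1/PS0)
  ✓ 0x1F3FB  — 2 lookups
#2 VA=0x20AFD8 (w,user):
  lvl0: tbl 0x14, slot 1 ⇒ 0x20007 (P1/RW1/US1/PS0)
  lvl1: tbl 0x20, slot 10 ⇒ 0x21003 (P1/RW1/US0/PS0)
  ⇒ fault: PROTECTION_VIOLATION  — 2 lookups
#3 VA=0xC0523E (r,user):
  lvl0: tbl 0x14, slot 6 ⇒ 0x24007 (P1/RW1/US1/PS0)
  lvl1: tbl 0x24, slot 5 ⇒ 0x25003 (P1/RW1/US0/PS0)
  ⇒ fault: PROTECTION_VIOLATION  — 2 lookups

Access #1 fault: NONE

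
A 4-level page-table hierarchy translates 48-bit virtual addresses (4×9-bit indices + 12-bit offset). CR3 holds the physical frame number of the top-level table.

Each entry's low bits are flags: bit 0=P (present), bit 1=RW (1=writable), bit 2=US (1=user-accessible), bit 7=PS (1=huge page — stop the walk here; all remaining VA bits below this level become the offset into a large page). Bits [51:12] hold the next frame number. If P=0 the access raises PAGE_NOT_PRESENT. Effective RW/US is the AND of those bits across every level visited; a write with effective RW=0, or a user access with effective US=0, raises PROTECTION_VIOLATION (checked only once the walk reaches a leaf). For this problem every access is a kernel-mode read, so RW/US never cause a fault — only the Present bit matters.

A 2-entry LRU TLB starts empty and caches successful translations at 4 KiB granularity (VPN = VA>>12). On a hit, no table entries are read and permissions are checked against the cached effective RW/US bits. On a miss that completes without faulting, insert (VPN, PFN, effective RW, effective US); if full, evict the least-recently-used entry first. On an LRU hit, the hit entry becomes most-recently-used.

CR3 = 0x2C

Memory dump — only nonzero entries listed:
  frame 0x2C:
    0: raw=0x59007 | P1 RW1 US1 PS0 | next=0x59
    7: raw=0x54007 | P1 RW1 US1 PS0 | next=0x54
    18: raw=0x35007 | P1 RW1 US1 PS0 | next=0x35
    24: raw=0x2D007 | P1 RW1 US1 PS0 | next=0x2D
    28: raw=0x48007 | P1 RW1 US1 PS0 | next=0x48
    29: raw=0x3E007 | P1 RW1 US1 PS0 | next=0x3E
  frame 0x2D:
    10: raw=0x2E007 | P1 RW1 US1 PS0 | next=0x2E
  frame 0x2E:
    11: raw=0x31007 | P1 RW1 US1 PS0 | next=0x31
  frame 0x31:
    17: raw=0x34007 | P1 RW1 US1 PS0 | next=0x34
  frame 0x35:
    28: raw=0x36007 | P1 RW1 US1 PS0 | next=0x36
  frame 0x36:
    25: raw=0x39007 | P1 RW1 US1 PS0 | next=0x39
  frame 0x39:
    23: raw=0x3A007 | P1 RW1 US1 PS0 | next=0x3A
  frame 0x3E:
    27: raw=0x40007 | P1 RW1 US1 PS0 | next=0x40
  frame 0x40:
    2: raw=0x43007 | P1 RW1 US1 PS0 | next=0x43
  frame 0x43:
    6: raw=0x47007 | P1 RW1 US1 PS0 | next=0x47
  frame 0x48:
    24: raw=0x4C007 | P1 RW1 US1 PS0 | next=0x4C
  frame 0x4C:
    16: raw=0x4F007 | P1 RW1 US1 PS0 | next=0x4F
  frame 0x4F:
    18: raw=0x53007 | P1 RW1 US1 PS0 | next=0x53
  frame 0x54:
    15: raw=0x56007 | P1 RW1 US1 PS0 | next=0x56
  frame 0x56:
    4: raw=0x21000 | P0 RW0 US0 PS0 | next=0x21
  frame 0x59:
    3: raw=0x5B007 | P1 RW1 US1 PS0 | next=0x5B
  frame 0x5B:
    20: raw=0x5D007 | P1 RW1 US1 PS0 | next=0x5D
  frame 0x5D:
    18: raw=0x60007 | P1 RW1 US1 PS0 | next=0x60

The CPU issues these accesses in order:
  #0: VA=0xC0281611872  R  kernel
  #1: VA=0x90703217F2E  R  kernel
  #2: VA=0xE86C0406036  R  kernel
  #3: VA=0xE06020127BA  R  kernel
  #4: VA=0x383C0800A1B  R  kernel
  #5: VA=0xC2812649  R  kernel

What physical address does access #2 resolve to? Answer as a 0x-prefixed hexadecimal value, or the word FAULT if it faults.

Per-access translation:
#0 VA=0xC0281611872 (r,kernel):
  L0: frame=0x2C idx=24 entry=0x2D007 [P=1 RW=1 US=1 PS=0]
  L1: frame=0x2D idx=10 entry=0x2E007 [P=1 RW=1 US=1 PS=0]
  L2: frame=0x2E idx=11 entry=0x31007 [P=1 RW=1 US=1 PS=0]
  L3: frame=0x31 idx=17 entry=0x34007 [P=1 RW=1 US=1 PS=0]
  ✓ 0x34872  — 4 lookups
#1 VA=0x90703217F2E (r,kernel):
  L0: frame=0x2C idx=18 entry=0x35007 [P=1 RW=1 US=1 PS=0]
  L1: frame=0x35 idx=28 entry=0x36007 [P=1 RW=1 US=1 PS=0]
  L2: frame=0x36 idx=25 entry=0x39007 [P=1 RW=1 US=1 PS=0]
  L3: frame=0x39 idx=23 entry=0x3A007 [P=1 RW=1 US=1 PS=0]
  ✓ 0x3AF2E  — 4 lookups
#2 VA=0xE86C0406036 (r,kernel):
  L0: frame=0x2C idx=29 entry=0x3E007 [P=1 RW=1 US=1 PS=0]
  L1: frame=0x3E idx=27 entry=0x40007 [P=1 RW=1 US=1 PS=0]
  L2: frame=0x40 idx=2 entry=0x43007 [P=1 RW=1 US=1 PS=0]
  L3: frame=0x43 idx=6 entry=0x47007 [P=1 RW=1 US=1 PS=0]
  ✓ 0x47036  — 4 lookups
#3 VA=0xE06020127BA (r,kernel):
  L0: frame=0x2C idx=28 entry=0x48007 [P=1 RW=1 US=1 PS=0]
  L1: frame=0x48 idx=24 entry=0x4C007 [P=1 RW=1 US=1 PS=0]
  L2: frame=0x4C idx=16 entry=0x4F007 [P=1 RW=1 US=1 PS=0]
  L3: frame=0x4F idx=18 entry=0x53007 [P=1 RW=1 US=1 PS=0]
  ✓ 0x537BA  — 4 lookups
#4 VA=0x383C0800A1B (r,kernel):
  L0: frame=0x2C idx=7 entry=0x54007 [P=1 RW=1 US=1 PS=0]
  L1: frame=0x54 idx=15 entry=0x56007 [P=1 RW=1 US=1 PS=0]
  L2: frame=0x56 idx=4 entry=0x21000 [P=0 RW=0 US=0 PS=0]
  → PAGE_NOT_PRESENT  (3 entries read)
#5 VA=0xC2812649 (r,kernel):
  L0: frame=0x2C idx=0 entry=0x59007 [P=1 RW=1 US=1 PS=0]
  L1: frame=0x59 idx=3 entry=0x5B007 [P=1 RW=1 US=1 PS=0]
  L2: frame=0x5B idx=20 entry=0x5D007 [P=1 RW=1 US=1 PS=0]
  L3: frame=0x5D idx=18 entry=0x60007 [P=1 RW=1 US=1 PS=0]
  ✓ 0x60649  — 4 lookups

Access #2 PA: 0x47036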